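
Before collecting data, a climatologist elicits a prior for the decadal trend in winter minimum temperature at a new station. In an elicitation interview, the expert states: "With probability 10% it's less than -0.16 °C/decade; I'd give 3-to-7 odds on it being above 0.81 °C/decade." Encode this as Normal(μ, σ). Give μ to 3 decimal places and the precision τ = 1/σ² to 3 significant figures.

μ = 0.528, τ = 3.47

The p-quantile of Normal(μ,σ) is μ + z_p·σ, with z_{0.1} = -1.282 and z_{0.7} = 0.5244.
Eliminate σ: μ = (z₂·x₁ − z₁·x₂)/(z₂ − z₁) = (0.5244·-0.16 − (-1.282)·0.81)/1.806 = 0.528.
Then σ = (x₂ − x₁)/(z₂ − z₁) = (0.81 − -0.16)/1.806 = 0.537.
Precision τ = 1/σ² = 1/0.5371² = 3.47.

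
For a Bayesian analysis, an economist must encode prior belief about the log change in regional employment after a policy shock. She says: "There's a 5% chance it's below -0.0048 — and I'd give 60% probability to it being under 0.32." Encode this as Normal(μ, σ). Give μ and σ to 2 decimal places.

For Normal(μ,σ), the p-quantile is μ + z_p·σ. Here z_{0.05} = -1.645, z_{0.6} = 0.2533.
So -0.0048 = μ − 1.645σ and 0.32 = μ + 0.2533σ.
Subtracting: σ = (0.32 − -0.0048)/(0.2533 − (-1.645)) = 0.17.
Then μ = -0.0048 − (-1.645)·0.17 = 0.28.

μ = 0.28, σ = 0.17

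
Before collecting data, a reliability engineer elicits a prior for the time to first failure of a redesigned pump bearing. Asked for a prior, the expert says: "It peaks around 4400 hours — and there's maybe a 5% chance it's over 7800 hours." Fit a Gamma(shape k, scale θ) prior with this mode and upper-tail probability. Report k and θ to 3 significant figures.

Gamma(k,θ) with k>1 has mode (k−1)θ, so θ = 4400/(k−1).
Need P(X < 7800) = 0.95 with θ tied to k this way. Start at k = 2, θ = 4400: P(X<7800) ≈ 0.529.
Too low — raise k to concentrate. Iterating converges to k ≈ 9.51.
Then θ = 4400/(9.51−1) ≈ 517.

k ≈ 9.51, θ ≈ 517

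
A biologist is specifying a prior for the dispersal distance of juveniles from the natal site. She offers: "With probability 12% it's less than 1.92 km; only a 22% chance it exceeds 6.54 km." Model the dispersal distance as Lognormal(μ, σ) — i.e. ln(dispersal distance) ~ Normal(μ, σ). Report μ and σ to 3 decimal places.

μ ≈ 1.392, σ ≈ 0.629

If T ~ Lognormal(μ,σ) then ln T ~ Normal(μ,σ), so the p-quantile of ln T is μ + z_p·σ.
ln(1.92) = 0.6523 and ln(6.54) = 1.878; z_{0.12} = -1.175, z_{0.78} = 0.7722.
σ = (1.878 − 0.6523)/(0.7722 − (-1.175)) = 0.629.
μ = 0.6523 − (-1.175)·0.629 = 1.392.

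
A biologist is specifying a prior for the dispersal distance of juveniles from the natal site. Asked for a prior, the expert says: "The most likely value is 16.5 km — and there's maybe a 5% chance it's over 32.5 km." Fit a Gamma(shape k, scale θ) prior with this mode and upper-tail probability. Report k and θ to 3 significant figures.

Gamma(k,θ) with k>1 has mode (k−1)θ, so θ = 16.5/(k−1).
Need P(X < 32.5) = 0.95 with θ tied to k this way. Start at k = 2, θ = 16.5: P(X<32.5) ≈ 0.586.
Too low — raise k to concentrate. Iterating converges to k ≈ 7.04.
Then θ = 16.5/(7.04−1) ≈ 2.73.

k ≈ 7.04, θ ≈ 2.73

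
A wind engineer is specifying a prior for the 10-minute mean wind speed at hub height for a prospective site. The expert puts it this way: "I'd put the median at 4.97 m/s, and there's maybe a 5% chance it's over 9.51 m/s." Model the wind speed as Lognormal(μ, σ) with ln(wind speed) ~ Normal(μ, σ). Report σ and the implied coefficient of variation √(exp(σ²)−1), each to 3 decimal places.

If T ~ Lognormal(μ,σ) then ln T ~ Normal(μ,σ), so the p-quantile of ln T is μ + z_p·σ.
ln(4.97) = 1.603 and ln(9.51) = 2.252; z_{0.5} = 0, z_{0.95} = 1.645.
σ = (2.252 − 1.603)/(1.645 − (0)) = 0.395.
μ = 1.603 − (0)·0.395 = 1.603.
CV = √(exp(σ²)−1) = √(exp(0.1556)−1) = 0.410.

σ ≈ 0.395, CV ≈ 0.410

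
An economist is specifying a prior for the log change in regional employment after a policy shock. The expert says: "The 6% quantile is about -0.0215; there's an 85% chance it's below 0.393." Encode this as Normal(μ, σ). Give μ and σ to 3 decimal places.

For Normal(μ,σ), the p-quantile is μ + z_p·σ. Here z_{0.06} = -1.555, z_{0.85} = 1.036.
So -0.0215 = μ − 1.555σ and 0.393 = μ + 1.036σ.
Subtracting: σ = (0.393 − -0.0215)/(1.036 − (-1.555)) = 0.160.
Then μ = -0.0215 − (-1.555)·0.160 = 0.227.

μ = 0.227, σ = 0.160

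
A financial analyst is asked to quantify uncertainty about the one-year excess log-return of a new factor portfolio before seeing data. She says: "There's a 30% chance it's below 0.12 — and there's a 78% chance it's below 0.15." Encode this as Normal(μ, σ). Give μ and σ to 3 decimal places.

For Normal(μ,σ), the p-quantile is μ + z_p·σ. Here z_{0.3} = -0.5244, z_{0.78} = 0.7722.
So 0.12 = μ − 0.5244σ and 0.15 = μ + 0.7722σ.
Subtracting: σ = (0.15 − 0.12)/(0.7722 − (-0.5244)) = 0.023.
Then μ = 0.12 − (-0.5244)·0.023 = 0.132.

μ = 0.132, σ = 0.023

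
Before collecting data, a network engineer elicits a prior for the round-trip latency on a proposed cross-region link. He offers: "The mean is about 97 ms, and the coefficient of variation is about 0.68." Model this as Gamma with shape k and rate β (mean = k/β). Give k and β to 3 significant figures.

For Gamma(k, rate β): mean = k/β, variance = k/β², so CV = 1/√k.
CV = 0.68, hence k = 1/CV² = 2.16.
Then β = k/mean = 2.16/97 = 0.0223.

k ≈ 2.16, β ≈ 0.0223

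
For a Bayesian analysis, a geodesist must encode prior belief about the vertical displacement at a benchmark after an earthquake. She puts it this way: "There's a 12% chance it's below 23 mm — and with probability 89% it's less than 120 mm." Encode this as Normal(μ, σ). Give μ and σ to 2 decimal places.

The p-quantile of Normal(μ,σ) is μ + z_p·σ, with z_{0.12} = -1.175 and z_{0.89} = 1.227.
Eliminate σ: μ = (z₂·x₁ − z₁·x₂)/(z₂ − z₁) = (1.227·23 − (-1.175)·120)/2.402 = 70.46.
Then σ = (x₂ − x₁)/(z₂ − z₁) = (120 − 23)/2.402 = 40.39.

μ = 70.46, σ = 40.39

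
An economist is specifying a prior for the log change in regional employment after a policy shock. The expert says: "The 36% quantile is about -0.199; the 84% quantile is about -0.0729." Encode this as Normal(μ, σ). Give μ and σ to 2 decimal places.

For Normal(μ,σ), the p-quantile is μ + z_p·σ. Here z_{0.36} = -0.3585, z_{0.84} = 0.9945.
So -0.199 = μ − 0.3585σ and -0.0729 = μ + 0.9945σ.
Subtracting: σ = (-0.0729 − -0.199)/(0.9945 − (-0.3585)) = 0.09.
Then μ = -0.199 − (-0.3585)·0.09 = -0.17.

μ = -0.17, σ = 0.09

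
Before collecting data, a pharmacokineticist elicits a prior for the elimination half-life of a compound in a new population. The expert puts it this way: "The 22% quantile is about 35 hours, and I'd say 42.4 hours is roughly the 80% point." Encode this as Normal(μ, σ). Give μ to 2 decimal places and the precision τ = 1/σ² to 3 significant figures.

μ = 38.54, τ = 0.0476

For Normal(μ,σ), the p-quantile is μ + z_p·σ. Here z_{0.22} = -0.7722, z_{0.8} = 0.8416.
So 35 = μ − 0.7722σ and 42.4 = μ + 0.8416σ.
Subtracting: σ = (42.4 − 35)/(0.8416 − (-0.7722)) = 4.59.
Then μ = 35 − (-0.7722)·4.59 = 38.54.
Precision τ = 1/σ² = 1/4.585² = 0.0476.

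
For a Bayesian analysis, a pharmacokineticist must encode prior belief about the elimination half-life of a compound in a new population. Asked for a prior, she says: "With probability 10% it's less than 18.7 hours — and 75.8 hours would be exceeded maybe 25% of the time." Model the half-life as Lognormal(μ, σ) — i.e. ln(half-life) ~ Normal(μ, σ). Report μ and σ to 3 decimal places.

μ ≈ 3.845, σ ≈ 0.716

If T ~ Lognormal(μ,σ) then ln T ~ Normal(μ,σ), so the p-quantile of ln T is μ + z_p·σ.
ln(18.7) = 2.929 and ln(75.8) = 4.328; z_{0.1} = -1.282, z_{0.75} = 0.6745.
σ = (4.328 − 2.929)/(0.6745 − (-1.282)) = 0.716.
μ = 2.929 − (-1.282)·0.716 = 3.845.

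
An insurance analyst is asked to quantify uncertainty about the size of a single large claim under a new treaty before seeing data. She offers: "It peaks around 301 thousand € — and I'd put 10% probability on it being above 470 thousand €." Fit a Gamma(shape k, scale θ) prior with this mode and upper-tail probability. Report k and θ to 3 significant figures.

Gamma(k,θ) with k>1 has mode (k−1)θ, so θ = 301/(k−1).
Need P(X < 470) = 0.9 with θ tied to k this way. Start at k = 2, θ = 301: P(X<470) ≈ 0.463.
Too low — raise k to concentrate. Iterating converges to k ≈ 10.4.
Then θ = 301/(10.4−1) ≈ 31.9.

k ≈ 10.4, θ ≈ 31.9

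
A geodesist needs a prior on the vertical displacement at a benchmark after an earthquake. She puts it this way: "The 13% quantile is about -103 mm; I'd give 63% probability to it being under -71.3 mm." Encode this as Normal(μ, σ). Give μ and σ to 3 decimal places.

The p-quantile of Normal(μ,σ) is μ + z_p·σ, with z_{0.13} = -1.126 and z_{0.63} = 0.3319.
Eliminate σ: μ = (z₂·x₁ − z₁·x₂)/(z₂ − z₁) = (0.3319·-103 − (-1.126)·-71.3)/1.458 = -78.514.
Then σ = (x₂ − x₁)/(z₂ − z₁) = (-71.3 − -103)/1.458 = 21.738.

μ = -78.514, σ = 21.738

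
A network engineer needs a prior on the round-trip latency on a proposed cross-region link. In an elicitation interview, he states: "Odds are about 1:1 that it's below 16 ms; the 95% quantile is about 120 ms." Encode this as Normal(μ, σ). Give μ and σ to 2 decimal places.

μ = 16.00, σ = 63.23

For Normal(μ,σ), the p-quantile is μ + z_p·σ. Here z_{0.5} = 0, z_{0.95} = 1.645.
So 16 = μ + 0σ and 120 = μ + 1.645σ.
Subtracting: σ = (120 − 16)/(1.645 − (0)) = 63.23.
Then μ = 16 − (0)·63.23 = 16.00.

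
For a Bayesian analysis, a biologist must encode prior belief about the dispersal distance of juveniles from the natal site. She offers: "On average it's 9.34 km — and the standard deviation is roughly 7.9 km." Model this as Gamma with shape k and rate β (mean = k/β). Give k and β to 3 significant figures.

For Gamma(k, rate β): mean = k/β, variance = k/β², so CV = 1/√k.
CV = SD/mean = 7.9/9.34 = 0.8458, hence k = 1/CV² = 1.4.
Then β = k/mean = 1.4/9.34 = 0.15.

k ≈ 1.4, β ≈ 0.15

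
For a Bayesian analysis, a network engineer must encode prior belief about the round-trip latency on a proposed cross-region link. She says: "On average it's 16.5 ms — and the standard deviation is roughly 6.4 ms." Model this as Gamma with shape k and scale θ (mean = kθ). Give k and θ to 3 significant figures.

For Gamma(k, scale θ): mean = kθ, variance = kθ², so CV = 1/√k.
CV = SD/mean = 6.4/16.5 = 0.3879, hence k = 1/CV² = 6.65.
Then θ = mean/k = 16.5/6.65 = 2.48.

k ≈ 6.65, θ ≈ 2.48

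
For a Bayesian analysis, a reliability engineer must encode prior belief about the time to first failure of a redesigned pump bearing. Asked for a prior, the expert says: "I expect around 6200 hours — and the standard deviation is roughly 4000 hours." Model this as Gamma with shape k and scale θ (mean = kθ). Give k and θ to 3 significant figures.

For Gamma(k, scale θ): mean = kθ, variance = kθ², so CV = 1/√k.
CV = SD/mean = 4000/6200 = 0.6452, hence k = 1/CV² = 2.4.
Then θ = mean/k = 6200/2.4 = 2580.

k ≈ 2.4, θ ≈ 2580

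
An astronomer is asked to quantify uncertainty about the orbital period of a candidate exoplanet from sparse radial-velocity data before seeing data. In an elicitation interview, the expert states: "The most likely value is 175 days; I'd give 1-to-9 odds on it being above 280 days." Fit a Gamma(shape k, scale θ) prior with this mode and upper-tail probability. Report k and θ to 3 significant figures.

Gamma(k,θ) with k>1 has mode (k−1)θ, so θ = 175/(k−1).
Need P(X < 280) = 0.9 with θ tied to k this way. Start at k = 2, θ = 175: P(X<280) ≈ 0.475.
Too low — raise k to concentrate. Iterating converges to k ≈ 9.5.
Then θ = 175/(9.5−1) ≈ 20.6.

k ≈ 9.5, θ ≈ 20.6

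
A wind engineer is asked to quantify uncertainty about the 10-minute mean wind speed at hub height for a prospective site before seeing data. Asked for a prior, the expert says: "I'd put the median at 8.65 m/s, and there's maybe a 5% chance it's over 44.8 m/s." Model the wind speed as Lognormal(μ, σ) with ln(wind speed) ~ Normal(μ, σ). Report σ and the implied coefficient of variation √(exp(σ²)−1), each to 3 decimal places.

σ ≈ 1.000, CV ≈ 1.311

If T ~ Lognormal(μ,σ) then ln T ~ Normal(μ,σ), so the p-quantile of ln T is μ + z_p·σ.
ln(8.65) = 2.158 and ln(44.8) = 3.802; z_{0.5} = 0, z_{0.95} = 1.645.
σ = (3.802 − 2.158)/(1.645 − (0)) = 1.000.
μ = 2.158 − (0)·1.000 = 2.158.
CV = √(exp(σ²)−1) = √(exp(0.9998)−1) = 1.311.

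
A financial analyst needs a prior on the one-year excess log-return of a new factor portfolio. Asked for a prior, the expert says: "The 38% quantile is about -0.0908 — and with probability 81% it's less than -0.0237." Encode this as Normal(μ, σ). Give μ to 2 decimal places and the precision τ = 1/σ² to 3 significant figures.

For Normal(μ,σ), the p-quantile is μ + z_p·σ. Here z_{0.38} = -0.3055, z_{0.81} = 0.8779.
So -0.0908 = μ − 0.3055σ and -0.0237 = μ + 0.8779σ.
Subtracting: σ = (-0.0237 − -0.0908)/(0.8779 − (-0.3055)) = 0.06.
Then μ = -0.0908 − (-0.3055)·0.06 = -0.07.
Precision τ = 1/σ² = 1/0.0567² = 311.

μ = -0.07, τ = 311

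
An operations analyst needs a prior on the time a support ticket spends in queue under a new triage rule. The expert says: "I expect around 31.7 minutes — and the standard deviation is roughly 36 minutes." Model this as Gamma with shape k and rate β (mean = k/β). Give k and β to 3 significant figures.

k ≈ 0.775, β ≈ 0.0245

For Gamma(k, rate β): mean = k/β, variance = k/β², so CV = 1/√k.
CV = SD/mean = 36/31.7 = 1.136, hence k = 1/CV² = 0.775.
Then β = k/mean = 0.775/31.7 = 0.0245.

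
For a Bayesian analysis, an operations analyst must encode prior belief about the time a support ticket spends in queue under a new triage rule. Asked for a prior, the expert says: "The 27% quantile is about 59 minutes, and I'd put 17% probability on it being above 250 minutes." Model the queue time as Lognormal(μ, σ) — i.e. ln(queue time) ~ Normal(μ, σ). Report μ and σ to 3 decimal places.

μ ≈ 4.642, σ ≈ 0.921

If T ~ Lognormal(μ,σ) then ln T ~ Normal(μ,σ), so the p-quantile of ln T is μ + z_p·σ.
ln(59) = 4.078 and ln(250) = 5.521; z_{0.27} = -0.6128, z_{0.83} = 0.9542.
σ = (5.521 − 4.078)/(0.9542 − (-0.6128)) = 0.921.
μ = 4.078 − (-0.6128)·0.921 = 4.642.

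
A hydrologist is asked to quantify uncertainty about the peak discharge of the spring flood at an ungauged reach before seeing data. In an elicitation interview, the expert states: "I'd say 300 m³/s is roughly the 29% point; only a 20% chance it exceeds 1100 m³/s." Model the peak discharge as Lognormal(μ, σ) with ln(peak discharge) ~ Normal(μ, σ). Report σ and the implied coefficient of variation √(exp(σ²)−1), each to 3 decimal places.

If T ~ Lognormal(μ,σ) then ln T ~ Normal(μ,σ), so the p-quantile of ln T is μ + z_p·σ.
ln(300) = 5.704 and ln(1100) = 7.003; z_{0.29} = -0.5534, z_{0.8} = 0.8416.
σ = (7.003 − 5.704)/(0.8416 − (-0.5534)) = 0.931.
μ = 5.704 − (-0.5534)·0.931 = 6.219.
CV = √(exp(σ²)−1) = √(exp(0.8675)−1) = 1.175.

σ ≈ 0.931, CV ≈ 1.175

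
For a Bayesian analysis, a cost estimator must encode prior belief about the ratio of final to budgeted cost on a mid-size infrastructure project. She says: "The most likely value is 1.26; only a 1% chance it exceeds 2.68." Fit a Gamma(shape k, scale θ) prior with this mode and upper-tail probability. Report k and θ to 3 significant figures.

Gamma(k,θ) with k>1 has mode (k−1)θ, so θ = 1.26/(k−1).
Need P(X < 2.68) = 0.99 with θ tied to k this way. Start at k = 2, θ = 1.26: P(X<2.68) ≈ 0.627.
Too low — raise k to concentrate. Iterating converges to k ≈ 9.52.
Then θ = 1.26/(9.52−1) ≈ 0.148.

k ≈ 9.52, θ ≈ 0.148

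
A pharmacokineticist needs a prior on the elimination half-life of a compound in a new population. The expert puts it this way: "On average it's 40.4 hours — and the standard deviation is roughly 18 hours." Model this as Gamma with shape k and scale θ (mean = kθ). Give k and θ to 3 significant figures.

k ≈ 5.04, θ ≈ 8.02

For Gamma(k, scale θ): mean = kθ, variance = kθ², so CV = 1/√k.
CV = SD/mean = 18/40.4 = 0.4455, hence k = 1/CV² = 5.04.
Then θ = mean/k = 40.4/5.04 = 8.02.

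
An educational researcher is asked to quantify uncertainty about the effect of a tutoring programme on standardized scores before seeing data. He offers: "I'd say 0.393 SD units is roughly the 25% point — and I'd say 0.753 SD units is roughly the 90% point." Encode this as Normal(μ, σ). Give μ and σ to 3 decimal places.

μ = 0.517, σ = 0.184

For Normal(μ,σ), the p-quantile is μ + z_p·σ. Here z_{0.25} = -0.6745, z_{0.9} = 1.282.
So 0.393 = μ − 0.6745σ and 0.753 = μ + 1.282σ.
Subtracting: σ = (0.753 − 0.393)/(1.282 − (-0.6745)) = 0.184.
Then μ = 0.393 − (-0.6745)·0.184 = 0.517.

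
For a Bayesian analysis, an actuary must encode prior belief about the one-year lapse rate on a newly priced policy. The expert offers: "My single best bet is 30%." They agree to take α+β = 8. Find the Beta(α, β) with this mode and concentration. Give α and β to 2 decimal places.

α = 2.80, β = 5.20

For α,β > 1 the Beta mode is (α−1)/(α+β−2). With α+β = 8, the mode is (α−1)/6.
Set (α−1)/6 = 0.3 → α = 1 + 0.3·6 = 2.80.
β = 8 − α = 5.20.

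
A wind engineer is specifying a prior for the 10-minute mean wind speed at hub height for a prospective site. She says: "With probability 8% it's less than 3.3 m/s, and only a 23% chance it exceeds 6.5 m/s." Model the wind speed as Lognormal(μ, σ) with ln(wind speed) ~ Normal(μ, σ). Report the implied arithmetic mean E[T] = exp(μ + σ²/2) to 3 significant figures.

E[T] ≈ 5.41 m/s

If T ~ Lognormal(μ,σ) then ln T ~ Normal(μ,σ), so the p-quantile of ln T is μ + z_p·σ.
ln(3.3) = 1.194 and ln(6.5) = 1.872; z_{0.08} = -1.405, z_{0.77} = 0.7388.
σ = (1.872 − 1.194)/(0.7388 − (-1.405)) = 0.316.
μ = 1.194 − (-1.405)·0.316 = 1.638.
E[T] = exp(μ + σ²/2) = exp(1.638 + 0.0500) = 5.41 m/s.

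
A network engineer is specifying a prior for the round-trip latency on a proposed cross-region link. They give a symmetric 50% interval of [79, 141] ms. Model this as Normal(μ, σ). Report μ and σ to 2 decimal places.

μ = 110.00, σ = 45.96

A symmetric 50% interval runs μ ± z·σ with z = 0.6745.
Half-width = 31, so σ = 31/0.6745 = 45.96.
μ is the interval midpoint, 110.00.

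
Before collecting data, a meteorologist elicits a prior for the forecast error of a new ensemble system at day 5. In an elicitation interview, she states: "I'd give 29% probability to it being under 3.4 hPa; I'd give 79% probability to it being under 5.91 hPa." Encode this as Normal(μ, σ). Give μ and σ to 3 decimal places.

The p-quantile of Normal(μ,σ) is μ + z_p·σ, with z_{0.29} = -0.5534 and z_{0.79} = 0.8064.
Eliminate σ: μ = (z₂·x₁ − z₁·x₂)/(z₂ − z₁) = (0.8064·3.4 − (-0.5534)·5.91)/1.36 = 4.421.
Then σ = (x₂ − x₁)/(z₂ − z₁) = (5.91 − 3.4)/1.36 = 1.846.

μ = 4.421, σ = 1.846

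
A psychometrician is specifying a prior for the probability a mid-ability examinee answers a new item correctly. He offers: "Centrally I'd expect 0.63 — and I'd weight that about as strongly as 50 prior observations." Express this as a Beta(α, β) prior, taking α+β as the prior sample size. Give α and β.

α = 31.5, β = 18.5

Under the effective-sample-size interpretation, Beta(α, β) has prior mean α/(α+β) and prior sample size α+β.
So α+β = 50 and α/(α+β) = 0.63, giving α = 0.63·50 = 31.5 and β = 50 − 31.5 = 18.5.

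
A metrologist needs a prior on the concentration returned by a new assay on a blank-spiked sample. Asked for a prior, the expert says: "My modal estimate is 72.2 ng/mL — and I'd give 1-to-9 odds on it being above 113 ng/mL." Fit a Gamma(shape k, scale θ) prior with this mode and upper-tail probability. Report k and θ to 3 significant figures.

k ≈ 10.3, θ ≈ 7.74

Gamma(k,θ) with k>1 has mode (k−1)θ, so θ = 72.2/(k−1).
Need P(X < 113) = 0.9 with θ tied to k this way. Start at k = 2, θ = 72.2: P(X<113) ≈ 0.464.
Too low — raise k to concentrate. Iterating converges to k ≈ 10.3.
Then θ = 72.2/(10.3−1) ≈ 7.74.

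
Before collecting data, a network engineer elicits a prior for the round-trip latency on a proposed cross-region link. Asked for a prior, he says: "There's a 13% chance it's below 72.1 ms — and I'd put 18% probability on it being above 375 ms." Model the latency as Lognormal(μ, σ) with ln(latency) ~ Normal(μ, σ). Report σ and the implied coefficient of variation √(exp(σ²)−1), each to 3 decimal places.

σ ≈ 0.808, CV ≈ 0.959

If T ~ Lognormal(μ,σ) then ln T ~ Normal(μ,σ), so the p-quantile of ln T is μ + z_p·σ.
ln(72.1) = 4.278 and ln(375) = 5.927; z_{0.13} = -1.126, z_{0.82} = 0.9154.
σ = (5.927 − 4.278)/(0.9154 − (-1.126)) = 0.808.
μ = 4.278 − (-1.126)·0.808 = 5.188.
CV = √(exp(σ²)−1) = √(exp(0.6522)−1) = 0.959.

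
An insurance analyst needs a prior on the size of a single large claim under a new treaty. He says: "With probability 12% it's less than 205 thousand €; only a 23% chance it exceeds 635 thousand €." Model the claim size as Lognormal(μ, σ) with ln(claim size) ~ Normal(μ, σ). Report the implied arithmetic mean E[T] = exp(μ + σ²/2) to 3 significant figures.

If T ~ Lognormal(μ,σ) then ln T ~ Normal(μ,σ), so the p-quantile of ln T is μ + z_p·σ.
ln(205) = 5.323 and ln(635) = 6.454; z_{0.12} = -1.175, z_{0.77} = 0.7388.
σ = (6.454 − 5.323)/(0.7388 − (-1.175)) = 0.591.
μ = 5.323 − (-1.175)·0.591 = 6.017.
E[T] = exp(μ + σ²/2) = exp(6.017 + 0.1745) = 489 thousand €.

E[T] ≈ 489 thousand €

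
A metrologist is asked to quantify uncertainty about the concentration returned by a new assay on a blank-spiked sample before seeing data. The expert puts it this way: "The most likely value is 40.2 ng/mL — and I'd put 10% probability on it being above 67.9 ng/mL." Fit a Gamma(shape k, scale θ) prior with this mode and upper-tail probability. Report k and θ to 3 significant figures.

Gamma(k,θ) with k>1 has mode (k−1)θ, so θ = 40.2/(k−1).
Need P(X < 67.9) = 0.9 with θ tied to k this way. Start at k = 2, θ = 40.2: P(X<67.9) ≈ 0.503.
Too low — raise k to concentrate. Iterating converges to k ≈ 7.89.
Then θ = 40.2/(7.89−1) ≈ 5.84.

k ≈ 7.89, θ ≈ 5.84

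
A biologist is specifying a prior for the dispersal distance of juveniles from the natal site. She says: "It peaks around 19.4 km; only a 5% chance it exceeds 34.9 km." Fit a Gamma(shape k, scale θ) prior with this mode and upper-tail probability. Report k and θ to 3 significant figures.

Gamma(k,θ) with k>1 has mode (k−1)θ, so θ = 19.4/(k−1).
Need P(X < 34.9) = 0.95 with θ tied to k this way. Start at k = 2, θ = 19.4: P(X<34.9) ≈ 0.537.
Too low — raise k to concentrate. Iterating converges to k ≈ 9.08.
Then θ = 19.4/(9.08−1) ≈ 2.4.

k ≈ 9.08, θ ≈ 2.4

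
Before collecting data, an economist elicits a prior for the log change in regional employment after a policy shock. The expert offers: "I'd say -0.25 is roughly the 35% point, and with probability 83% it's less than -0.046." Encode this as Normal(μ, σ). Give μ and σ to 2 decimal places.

For Normal(μ,σ), the p-quantile is μ + z_p·σ. Here z_{0.35} = -0.3853, z_{0.83} = 0.9542.
So -0.25 = μ − 0.3853σ and -0.046 = μ + 0.9542σ.
Subtracting: σ = (-0.046 − -0.25)/(0.9542 − (-0.3853)) = 0.15.
Then μ = -0.25 − (-0.3853)·0.15 = -0.19.

μ = -0.19, σ = 0.15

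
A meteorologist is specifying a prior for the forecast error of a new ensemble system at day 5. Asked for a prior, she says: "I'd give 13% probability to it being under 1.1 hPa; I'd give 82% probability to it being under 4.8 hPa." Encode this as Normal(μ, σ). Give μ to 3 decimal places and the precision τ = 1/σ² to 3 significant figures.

μ = 3.141, τ = 0.305

For Normal(μ,σ), the p-quantile is μ + z_p·σ. Here z_{0.13} = -1.126, z_{0.82} = 0.9154.
So 1.1 = μ − 1.126σ and 4.8 = μ + 0.9154σ.
Subtracting: σ = (4.8 − 1.1)/(0.9154 − (-1.126)) = 1.812.
Then μ = 1.1 − (-1.126)·1.812 = 3.141.
Precision τ = 1/σ² = 1/1.812² = 0.305.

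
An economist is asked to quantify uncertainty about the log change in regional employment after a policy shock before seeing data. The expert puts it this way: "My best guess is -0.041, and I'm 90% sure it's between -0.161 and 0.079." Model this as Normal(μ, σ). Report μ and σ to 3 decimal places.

A symmetric 90% interval runs μ ± z·σ with z = 1.645.
Half-width = 0.12, so σ = 0.12/1.645 = 0.073.
μ is the stated best guess, -0.041.

μ = -0.041, σ = 0.073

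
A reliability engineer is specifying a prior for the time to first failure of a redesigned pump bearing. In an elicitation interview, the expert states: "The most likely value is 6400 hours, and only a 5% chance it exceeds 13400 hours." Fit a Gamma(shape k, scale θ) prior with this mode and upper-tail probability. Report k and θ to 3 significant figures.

k ≈ 6.06, θ ≈ 1270

Gamma(k,θ) with k>1 has mode (k−1)θ, so θ = 6400/(k−1).
Need P(X < 13400) = 0.95 with θ tied to k this way. Start at k = 2, θ = 6400: P(X<13400) ≈ 0.619.
Too low — raise k to concentrate. Iterating converges to k ≈ 6.06.
Then θ = 6400/(6.06−1) ≈ 1270.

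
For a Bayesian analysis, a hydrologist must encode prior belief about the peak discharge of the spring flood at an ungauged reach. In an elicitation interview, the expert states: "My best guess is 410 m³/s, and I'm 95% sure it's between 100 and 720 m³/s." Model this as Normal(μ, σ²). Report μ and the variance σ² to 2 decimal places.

A symmetric 95% interval runs μ ± z·σ with z = 1.96.
Half-width = 310, so σ = 310/1.96 = 158.166 and σ² = 25016.54.
μ is the stated best guess, 410.00.

μ = 410.00, σ² = 25016.54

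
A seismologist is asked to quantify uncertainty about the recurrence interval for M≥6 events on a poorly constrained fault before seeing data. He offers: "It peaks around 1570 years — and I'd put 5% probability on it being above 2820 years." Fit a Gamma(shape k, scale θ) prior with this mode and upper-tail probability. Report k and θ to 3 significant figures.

k ≈ 9.13, θ ≈ 193

Gamma(k,θ) with k>1 has mode (k−1)θ, so θ = 1570/(k−1).
Need P(X < 2820) = 0.95 with θ tied to k this way. Start at k = 2, θ = 1570: P(X<2820) ≈ 0.536.
Too low — raise k to concentrate. Iterating converges to k ≈ 9.13.
Then θ = 1570/(9.13−1) ≈ 193.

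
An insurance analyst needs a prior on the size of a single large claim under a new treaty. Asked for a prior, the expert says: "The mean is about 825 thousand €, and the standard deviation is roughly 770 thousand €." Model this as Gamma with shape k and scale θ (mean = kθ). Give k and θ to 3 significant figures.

For Gamma(k, scale θ): mean = kθ, variance = kθ², so CV = 1/√k.
CV = SD/mean = 770/825 = 0.9333, hence k = 1/CV² = 1.15.
Then θ = mean/k = 825/1.15 = 719.

k ≈ 1.15, θ ≈ 719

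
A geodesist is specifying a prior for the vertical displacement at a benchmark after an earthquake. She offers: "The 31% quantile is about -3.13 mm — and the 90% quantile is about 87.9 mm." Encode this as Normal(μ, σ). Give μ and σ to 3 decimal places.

For Normal(μ,σ), the p-quantile is μ + z_p·σ. Here z_{0.31} = -0.4959, z_{0.9} = 1.282.
So -3.13 = μ − 0.4959σ and 87.9 = μ + 1.282σ.
Subtracting: σ = (87.9 − -3.13)/(1.282 − (-0.4959)) = 51.215.
Then μ = -3.13 − (-0.4959)·51.215 = 22.265.

μ = 22.265, σ = 51.215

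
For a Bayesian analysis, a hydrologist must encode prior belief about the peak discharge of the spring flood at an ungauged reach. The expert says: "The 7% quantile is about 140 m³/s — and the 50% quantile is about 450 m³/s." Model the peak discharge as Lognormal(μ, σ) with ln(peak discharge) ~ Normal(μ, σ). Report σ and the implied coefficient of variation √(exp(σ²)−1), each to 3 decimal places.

σ ≈ 0.791, CV ≈ 0.933

If T ~ Lognormal(μ,σ) then ln T ~ Normal(μ,σ), so the p-quantile of ln T is μ + z_p·σ.
ln(140) = 4.942 and ln(450) = 6.109; z_{0.07} = -1.476, z_{0.5} = 0.
σ = (6.109 − 4.942)/(0 − (-1.476)) = 0.791.
μ = 4.942 − (-1.476)·0.791 = 6.109.
CV = √(exp(σ²)−1) = √(exp(0.6260)−1) = 0.933.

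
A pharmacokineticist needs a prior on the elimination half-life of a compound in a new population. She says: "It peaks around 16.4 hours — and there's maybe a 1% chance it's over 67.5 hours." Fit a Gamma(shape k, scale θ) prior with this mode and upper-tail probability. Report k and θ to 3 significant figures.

Gamma(k,θ) with k>1 has mode (k−1)θ, so θ = 16.4/(k−1).
Need P(X < 67.5) = 0.99 with θ tied to k this way. Start at k = 2, θ = 16.4: P(X<67.5) ≈ 0.917.
Too low — raise k to concentrate. Iterating converges to k ≈ 3.07.
Then θ = 16.4/(3.07−1) ≈ 7.92.

k ≈ 3.07, θ ≈ 7.92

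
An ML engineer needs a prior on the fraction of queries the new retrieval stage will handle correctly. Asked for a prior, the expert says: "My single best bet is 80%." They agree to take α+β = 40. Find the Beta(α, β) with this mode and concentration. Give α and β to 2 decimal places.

For α,β > 1 the Beta mode is (α−1)/(α+β−2). With α+β = 40, the mode is (α−1)/38.
Set (α−1)/38 = 0.8 → α = 1 + 0.8·38 = 31.40.
β = 40 − α = 8.60.

α = 31.40, β = 8.60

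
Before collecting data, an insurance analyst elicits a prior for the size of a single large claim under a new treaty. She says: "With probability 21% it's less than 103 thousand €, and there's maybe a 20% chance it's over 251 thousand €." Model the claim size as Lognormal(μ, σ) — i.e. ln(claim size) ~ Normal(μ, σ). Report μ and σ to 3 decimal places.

If T ~ Lognormal(μ,σ) then ln T ~ Normal(μ,σ), so the p-quantile of ln T is μ + z_p·σ.
ln(103) = 4.635 and ln(251) = 5.525; z_{0.21} = -0.8064, z_{0.8} = 0.8416.
σ = (5.525 − 4.635)/(0.8416 − (-0.8064)) = 0.540.
μ = 4.635 − (-0.8064)·0.540 = 5.071.

μ ≈ 5.071, σ ≈ 0.540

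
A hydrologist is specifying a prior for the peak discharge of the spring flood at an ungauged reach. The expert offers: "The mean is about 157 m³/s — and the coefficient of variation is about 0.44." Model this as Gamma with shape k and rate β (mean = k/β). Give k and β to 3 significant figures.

k ≈ 5.17, β ≈ 0.0329

For Gamma(k, rate β): mean = k/β, variance = k/β², so CV = 1/√k.
CV = 0.44, hence k = 1/CV² = 5.17.
Then β = k/mean = 5.17/157 = 0.0329.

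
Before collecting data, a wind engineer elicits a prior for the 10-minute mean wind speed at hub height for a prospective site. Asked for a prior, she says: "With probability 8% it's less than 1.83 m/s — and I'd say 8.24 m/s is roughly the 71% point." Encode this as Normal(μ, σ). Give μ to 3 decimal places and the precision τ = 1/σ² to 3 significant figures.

For Normal(μ,σ), the p-quantile is μ + z_p·σ. Here z_{0.08} = -1.405, z_{0.71} = 0.5534.
So 1.83 = μ − 1.405σ and 8.24 = μ + 0.5534σ.
Subtracting: σ = (8.24 − 1.83)/(0.5534 − (-1.405)) = 3.273.
Then μ = 1.83 − (-1.405)·3.273 = 6.429.
Precision τ = 1/σ² = 1/3.273² = 0.0933.

μ = 6.429, τ = 0.0933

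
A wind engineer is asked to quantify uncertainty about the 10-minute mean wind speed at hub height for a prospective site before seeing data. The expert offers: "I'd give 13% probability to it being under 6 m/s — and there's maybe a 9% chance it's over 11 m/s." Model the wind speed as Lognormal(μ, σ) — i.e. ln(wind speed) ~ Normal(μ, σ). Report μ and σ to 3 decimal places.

μ ≈ 2.068, σ ≈ 0.246

If T ~ Lognormal(μ,σ) then ln T ~ Normal(μ,σ), so the p-quantile of ln T is μ + z_p·σ.
ln(6) = 1.792 and ln(11) = 2.398; z_{0.13} = -1.126, z_{0.91} = 1.341.
σ = (2.398 − 1.792)/(1.341 − (-1.126)) = 0.246.
μ = 1.792 − (-1.126)·0.246 = 2.068.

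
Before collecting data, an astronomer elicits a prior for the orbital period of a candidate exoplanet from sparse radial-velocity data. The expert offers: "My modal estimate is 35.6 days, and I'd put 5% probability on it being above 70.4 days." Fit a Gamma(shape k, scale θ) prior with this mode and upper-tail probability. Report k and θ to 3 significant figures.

Gamma(k,θ) with k>1 has mode (k−1)θ, so θ = 35.6/(k−1).
Need P(X < 70.4) = 0.95 with θ tied to k this way. Start at k = 2, θ = 35.6: P(X<70.4) ≈ 0.588.
Too low — raise k to concentrate. Iterating converges to k ≈ 6.97.
Then θ = 35.6/(6.97−1) ≈ 5.97.

k ≈ 6.97, θ ≈ 5.97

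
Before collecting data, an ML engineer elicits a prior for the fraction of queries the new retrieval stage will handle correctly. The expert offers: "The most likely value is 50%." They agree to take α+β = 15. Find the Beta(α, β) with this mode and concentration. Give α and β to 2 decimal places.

For α,β > 1 the Beta mode is (α−1)/(α+β−2). With α+β = 15, the mode is (α−1)/13.
Set (α−1)/13 = 0.5 → α = 1 + 0.5·13 = 7.50.
β = 15 − α = 7.50.

α = 7.50, β = 7.50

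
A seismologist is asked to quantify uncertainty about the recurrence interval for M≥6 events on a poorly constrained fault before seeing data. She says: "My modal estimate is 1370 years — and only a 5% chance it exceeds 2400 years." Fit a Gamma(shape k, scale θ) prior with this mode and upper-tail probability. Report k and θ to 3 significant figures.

Gamma(k,θ) with k>1 has mode (k−1)θ, so θ = 1370/(k−1).
Need P(X < 2400) = 0.95 with θ tied to k this way. Start at k = 2, θ = 1370: P(X<2400) ≈ 0.523.
Too low — raise k to concentrate. Iterating converges to k ≈ 9.87.
Then θ = 1370/(9.87−1) ≈ 154.

k ≈ 9.87, θ ≈ 154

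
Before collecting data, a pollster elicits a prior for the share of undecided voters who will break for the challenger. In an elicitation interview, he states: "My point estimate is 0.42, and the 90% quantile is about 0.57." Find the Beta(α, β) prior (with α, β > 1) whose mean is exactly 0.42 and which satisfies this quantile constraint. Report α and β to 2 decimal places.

α ≈ 7.52, β ≈ 10.38

With mean 0.42 fixed, write α = 0.42s, β = 0.58s where s = α+β.
Need P(θ < 0.57) = 0.9 under Beta(0.42s, 0.58s). Normal approximation: (q−m)/√(m(1−m)/s) ≈ z_{0.9} = 1.28, so s ≈ 0.42·0.58·(1.28)²/(0.57−0.42)² = 17.8.
At s = 17.8: P(θ<0.57) ≈ 0.899. Adjusting to match 0.9 gives s ≈ 17.90.
So α = 0.42·17.90 ≈ 7.52, β = 0.58·17.90 ≈ 10.38.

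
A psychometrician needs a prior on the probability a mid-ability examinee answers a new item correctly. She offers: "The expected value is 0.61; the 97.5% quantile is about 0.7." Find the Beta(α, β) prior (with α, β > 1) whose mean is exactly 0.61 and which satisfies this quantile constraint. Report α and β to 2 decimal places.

α ≈ 65.03, β ≈ 41.58

With mean 0.61 fixed, write α = 0.61s, β = 0.39s where s = α+β.
Need P(θ < 0.7) = 0.975 under Beta(0.61s, 0.39s). Normal approximation: (q−m)/√(m(1−m)/s) ≈ z_{0.975} = 1.96, so s ≈ 0.61·0.39·(1.96)²/(0.7−0.61)² = 112.8.
At s = 112.8: P(θ<0.7) ≈ 0.978. Adjusting to match 0.975 gives s ≈ 106.61.
So α = 0.61·106.61 ≈ 65.03, β = 0.39·106.61 ≈ 41.58.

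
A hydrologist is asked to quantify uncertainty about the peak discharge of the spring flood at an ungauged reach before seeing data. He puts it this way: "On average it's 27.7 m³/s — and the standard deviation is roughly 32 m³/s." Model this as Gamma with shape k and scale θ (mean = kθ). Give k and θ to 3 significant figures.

k ≈ 0.749, θ ≈ 37

For Gamma(k, scale θ): mean = kθ, variance = kθ², so CV = 1/√k.
CV = SD/mean = 32/27.7 = 1.155, hence k = 1/CV² = 0.749.
Then θ = mean/k = 27.7/0.749 = 37.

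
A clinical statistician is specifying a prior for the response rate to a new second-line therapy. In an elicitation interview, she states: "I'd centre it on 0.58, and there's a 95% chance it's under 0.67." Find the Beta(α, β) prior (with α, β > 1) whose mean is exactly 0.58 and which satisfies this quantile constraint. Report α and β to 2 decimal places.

α ≈ 45.48, β ≈ 32.93

With mean 0.58 fixed, write α = 0.58s, β = 0.42s where s = α+β.
Need P(θ < 0.67) = 0.95 under Beta(0.58s, 0.42s). Normal approximation: (q−m)/√(m(1−m)/s) ≈ z_{0.95} = 1.64, so s ≈ 0.58·0.42·(1.64)²/(0.67−0.58)² = 81.4.
At s = 81.4: P(θ<0.67) ≈ 0.953. Adjusting to match 0.95 gives s ≈ 78.41.
So α = 0.58·78.41 ≈ 45.48, β = 0.42·78.41 ≈ 32.93.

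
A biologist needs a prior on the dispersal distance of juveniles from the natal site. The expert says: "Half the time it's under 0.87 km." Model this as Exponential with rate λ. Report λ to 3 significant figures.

λ ≈ 0.797

Exponential median = ln 2 / λ, so λ = ln 2 / 0.87 = 0.797.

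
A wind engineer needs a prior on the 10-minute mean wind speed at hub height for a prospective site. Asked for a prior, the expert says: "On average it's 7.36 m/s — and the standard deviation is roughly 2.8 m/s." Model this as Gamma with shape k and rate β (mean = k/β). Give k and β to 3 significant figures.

k ≈ 6.91, β ≈ 0.939

For Gamma(k, rate β): mean = k/β, variance = k/β², so CV = 1/√k.
CV = SD/mean = 2.8/7.36 = 0.3804, hence k = 1/CV² = 6.91.
Then β = k/mean = 6.91/7.36 = 0.939.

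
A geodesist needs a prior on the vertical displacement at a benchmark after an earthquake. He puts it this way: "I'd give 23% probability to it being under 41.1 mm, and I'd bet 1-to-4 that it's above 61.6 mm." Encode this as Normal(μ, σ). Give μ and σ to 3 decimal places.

The p-quantile of Normal(μ,σ) is μ + z_p·σ, with z_{0.23} = -0.7388 and z_{0.8} = 0.8416.
Eliminate σ: μ = (z₂·x₁ − z₁·x₂)/(z₂ − z₁) = (0.8416·41.1 − (-0.7388)·61.6)/1.58 = 50.683.
Then σ = (x₂ − x₁)/(z₂ − z₁) = (61.6 − 41.1)/1.58 = 12.971.

μ = 50.683, σ = 12.971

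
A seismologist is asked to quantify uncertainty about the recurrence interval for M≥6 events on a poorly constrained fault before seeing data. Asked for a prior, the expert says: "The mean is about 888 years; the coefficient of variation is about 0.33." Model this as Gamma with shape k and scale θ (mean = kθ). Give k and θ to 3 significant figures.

For Gamma(k, scale θ): mean = kθ, variance = kθ², so CV = 1/√k.
CV = 0.33, hence k = 1/CV² = 9.18.
Then θ = mean/k = 888/9.18 = 96.7.

k ≈ 9.18, θ ≈ 96.7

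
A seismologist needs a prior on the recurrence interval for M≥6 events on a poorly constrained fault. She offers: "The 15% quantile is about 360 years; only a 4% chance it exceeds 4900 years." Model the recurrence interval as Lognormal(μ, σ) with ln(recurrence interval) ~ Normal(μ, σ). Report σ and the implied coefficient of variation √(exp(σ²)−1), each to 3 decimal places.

If T ~ Lognormal(μ,σ) then ln T ~ Normal(μ,σ), so the p-quantile of ln T is μ + z_p·σ.
ln(360) = 5.886 and ln(4900) = 8.497; z_{0.15} = -1.036, z_{0.96} = 1.751.
σ = (8.497 − 5.886)/(1.751 − (-1.036)) = 0.937.
μ = 5.886 − (-1.036)·0.937 = 6.857.
CV = √(exp(σ²)−1) = √(exp(0.8775)−1) = 1.185.

σ ≈ 0.937, CV ≈ 1.185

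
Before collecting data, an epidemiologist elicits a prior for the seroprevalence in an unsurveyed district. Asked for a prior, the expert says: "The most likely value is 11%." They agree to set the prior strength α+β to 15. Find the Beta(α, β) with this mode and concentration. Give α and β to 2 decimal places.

For α,β > 1 the Beta mode is (α−1)/(α+β−2). With α+β = 15, the mode is (α−1)/13.
Set (α−1)/13 = 0.11 → α = 1 + 0.11·13 = 2.43.
β = 15 − α = 12.57.

α = 2.43, β = 12.57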